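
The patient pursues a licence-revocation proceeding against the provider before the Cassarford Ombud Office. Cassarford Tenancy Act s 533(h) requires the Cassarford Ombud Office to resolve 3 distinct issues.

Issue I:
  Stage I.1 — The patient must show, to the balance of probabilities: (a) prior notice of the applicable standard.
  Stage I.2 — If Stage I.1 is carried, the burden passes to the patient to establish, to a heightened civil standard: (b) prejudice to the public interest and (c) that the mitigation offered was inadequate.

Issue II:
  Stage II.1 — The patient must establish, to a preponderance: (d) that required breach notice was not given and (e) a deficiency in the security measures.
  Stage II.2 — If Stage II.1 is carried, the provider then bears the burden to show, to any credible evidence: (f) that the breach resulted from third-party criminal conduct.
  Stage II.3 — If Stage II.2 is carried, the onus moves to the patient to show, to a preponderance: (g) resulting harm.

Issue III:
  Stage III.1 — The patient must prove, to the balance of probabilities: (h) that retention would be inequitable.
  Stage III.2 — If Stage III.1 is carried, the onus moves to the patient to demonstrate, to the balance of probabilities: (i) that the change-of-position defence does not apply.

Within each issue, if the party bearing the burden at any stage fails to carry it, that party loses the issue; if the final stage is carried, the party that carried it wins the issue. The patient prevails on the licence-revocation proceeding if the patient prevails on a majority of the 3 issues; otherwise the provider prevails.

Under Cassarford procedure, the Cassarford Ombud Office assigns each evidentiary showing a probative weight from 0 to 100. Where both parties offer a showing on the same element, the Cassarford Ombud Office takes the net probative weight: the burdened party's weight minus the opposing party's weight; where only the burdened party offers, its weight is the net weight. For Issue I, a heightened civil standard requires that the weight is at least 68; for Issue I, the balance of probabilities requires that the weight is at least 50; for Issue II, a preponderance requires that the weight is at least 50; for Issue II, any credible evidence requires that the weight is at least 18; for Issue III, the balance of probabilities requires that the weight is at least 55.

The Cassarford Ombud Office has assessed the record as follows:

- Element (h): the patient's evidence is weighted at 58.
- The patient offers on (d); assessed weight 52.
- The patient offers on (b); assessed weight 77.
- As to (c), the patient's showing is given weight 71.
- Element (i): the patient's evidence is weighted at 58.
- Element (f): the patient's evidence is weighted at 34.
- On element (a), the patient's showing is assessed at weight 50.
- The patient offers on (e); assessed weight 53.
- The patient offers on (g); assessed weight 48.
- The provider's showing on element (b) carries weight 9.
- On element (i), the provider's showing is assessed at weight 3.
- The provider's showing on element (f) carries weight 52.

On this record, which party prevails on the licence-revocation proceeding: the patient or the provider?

— Issue I —
At Stage I.1 the patient must meet the balance of probabilities (weight is at least 50): on (a) the weight is 50, ≥ 50, so (a) meets the standard.
  Stage I.1 is satisfied; the patient continues to bear the burden.
At Stage I.2 the patient must meet a heightened civil standard (weight is at least 68): on (b) the weight is 77 less the opposing 9 gives net 68, ≥ 68, so (b) meets the standard; on (c) the weight is 71, which does reach 68, so (c) meets the standard.
  Stage I.2 carried; the final stage is satisfied.
Every stage carried; the patient prevails on this issue.
— Issue II —
Stage II.1 — burden on patient; standard: a preponderance (weight is at least 50).
    (d): 52 ≥ 50 [met]
    (e): 53 ≥ 50 [met]
  Stage II.1 is satisfied; the onus moves to the provider.
Stage II.2 — burden on provider; standard: any credible evidence (weight is at least 18).
    (f): 52 − 34 = 18 ≥ 18 [met]
  Stage II.2 carried; the burden shifts to the patient.
Stage II.3 — burden on patient; standard: a preponderance (weight is at least 50).
    (g): 48 < 50 [not met]
  The patient does not carry Stage II.3.
The provider prevails on this issue.
— Issue III —
At Stage III.1 the patient must meet the balance of probabilities (weight is at least 55): on (h) the weight is 58, ≥ 55, so (h) meets the standard.
  Stage III.1 carried; the burden remains with the patient.
At Stage III.2 the patient must meet the balance of probabilities (weight is at least 55): on (i) the weight is 58 less the opposing 3 gives net 55, ≥ 55, so (i) meets the standard.
  Stage III.2 carried; the final stage is satisfied.
Every stage carried; the patient prevails on this issue.
Per-issue: Issue I → patient; Issue II → provider; Issue III → patient. The patient must prevail on a majority of issues; overall, the patient prevails.

patient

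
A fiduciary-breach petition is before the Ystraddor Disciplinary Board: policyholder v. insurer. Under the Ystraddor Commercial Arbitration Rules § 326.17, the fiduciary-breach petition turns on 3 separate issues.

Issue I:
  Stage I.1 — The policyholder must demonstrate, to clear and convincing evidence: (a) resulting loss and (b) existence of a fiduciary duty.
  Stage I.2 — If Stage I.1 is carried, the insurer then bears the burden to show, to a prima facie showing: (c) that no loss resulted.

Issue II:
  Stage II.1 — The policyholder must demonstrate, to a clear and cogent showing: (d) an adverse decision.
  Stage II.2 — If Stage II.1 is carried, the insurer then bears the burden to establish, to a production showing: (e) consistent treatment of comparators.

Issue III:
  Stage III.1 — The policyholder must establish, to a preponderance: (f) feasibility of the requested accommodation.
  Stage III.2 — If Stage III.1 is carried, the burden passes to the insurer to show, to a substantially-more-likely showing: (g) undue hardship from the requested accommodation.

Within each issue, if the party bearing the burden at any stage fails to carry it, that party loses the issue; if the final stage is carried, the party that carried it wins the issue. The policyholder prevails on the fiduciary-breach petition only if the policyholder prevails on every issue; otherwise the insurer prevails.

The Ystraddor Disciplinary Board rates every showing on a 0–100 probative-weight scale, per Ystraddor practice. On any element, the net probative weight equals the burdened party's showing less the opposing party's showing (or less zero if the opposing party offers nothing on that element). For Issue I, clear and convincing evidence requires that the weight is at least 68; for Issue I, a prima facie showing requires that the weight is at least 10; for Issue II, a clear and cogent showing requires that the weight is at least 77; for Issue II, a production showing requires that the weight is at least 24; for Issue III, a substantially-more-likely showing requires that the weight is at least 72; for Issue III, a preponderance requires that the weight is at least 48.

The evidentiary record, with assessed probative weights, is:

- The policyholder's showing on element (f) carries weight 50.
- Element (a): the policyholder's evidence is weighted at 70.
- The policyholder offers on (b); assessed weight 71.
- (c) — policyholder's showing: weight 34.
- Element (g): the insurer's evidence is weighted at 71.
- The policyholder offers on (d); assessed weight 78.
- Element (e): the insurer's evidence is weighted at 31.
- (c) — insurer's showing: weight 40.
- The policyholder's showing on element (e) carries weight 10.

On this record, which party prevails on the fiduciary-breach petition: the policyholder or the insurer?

— Issue I —
Stage I.1 — burden on policyholder; standard: clear and convincing evidence (weight is at least 68).
    (a): 70 ≥ 68 [met]
    (b): 71 ≥ 68 [met]
  Stage I.1 is satisfied; the onus moves to the insurer.
Stage I.2 — burden on insurer; standard: a prima facie showing (weight is at least 10).
    (c): 40 − 34 = 6 < 10 [not met]
  Stage I.2 not carried; the insurer fails its burden.
The analysis ends at Stage I.2; the policyholder prevails on this issue.
— Issue II —
Stage II.1 — burden on policyholder; standard: a clear and cogent showing (weight is at least 77).
    (d): 78 ≥ 77 [met]
  Stage II.1 is satisfied; the onus moves to the insurer.
Stage II.2 — burden on insurer; standard: a production showing (weight is at least 24).
    (e): 31 − 10 = 21 < 24 [not met]
  Not every element is met, so the insurer fails to carry Stage II.2.
The analysis ends at Stage II.2; the policyholder prevails on this issue.
— Issue III —
Stage III.1 (policyholder, a preponderance, weight is at least 48): (f) 50 ≥ 48 — meets.
  Stage III.1 carried; the burden shifts to the insurer.
Stage III.2 (insurer, a substantially-more-likely showing, weight is at least 72): (g) 71 < 72 — fails.
  Stage III.2 not carried; the insurer fails its burden.
The policyholder prevails on this issue.
Per-issue: Issue I → policyholder; Issue II → policyholder; Issue III → policyholder. The policyholder must prevail on every issue; overall, the policyholder prevails.

policyholder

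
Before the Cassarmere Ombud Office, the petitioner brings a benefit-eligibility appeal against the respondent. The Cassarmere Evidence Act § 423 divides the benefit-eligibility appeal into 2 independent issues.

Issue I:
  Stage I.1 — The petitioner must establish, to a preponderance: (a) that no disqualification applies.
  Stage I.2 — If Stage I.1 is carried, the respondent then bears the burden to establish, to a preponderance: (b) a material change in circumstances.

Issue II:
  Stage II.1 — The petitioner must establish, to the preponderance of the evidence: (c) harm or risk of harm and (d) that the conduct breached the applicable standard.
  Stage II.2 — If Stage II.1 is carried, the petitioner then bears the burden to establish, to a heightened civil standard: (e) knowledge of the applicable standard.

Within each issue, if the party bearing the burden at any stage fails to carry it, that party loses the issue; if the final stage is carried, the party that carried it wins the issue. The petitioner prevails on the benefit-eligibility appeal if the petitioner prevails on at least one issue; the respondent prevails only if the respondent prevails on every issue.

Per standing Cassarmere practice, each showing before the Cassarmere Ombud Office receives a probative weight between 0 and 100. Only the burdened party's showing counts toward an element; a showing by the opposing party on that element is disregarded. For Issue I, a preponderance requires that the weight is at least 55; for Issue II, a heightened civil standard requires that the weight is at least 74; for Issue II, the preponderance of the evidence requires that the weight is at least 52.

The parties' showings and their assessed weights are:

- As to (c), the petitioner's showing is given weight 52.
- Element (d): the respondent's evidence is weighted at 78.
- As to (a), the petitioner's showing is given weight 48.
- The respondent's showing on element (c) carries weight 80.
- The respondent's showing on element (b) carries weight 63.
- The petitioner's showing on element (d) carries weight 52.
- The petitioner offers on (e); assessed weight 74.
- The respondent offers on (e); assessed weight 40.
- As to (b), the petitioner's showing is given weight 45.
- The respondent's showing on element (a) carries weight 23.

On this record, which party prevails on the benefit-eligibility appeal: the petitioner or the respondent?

— Issue I —
Stage I.1 — burden on petitioner; standard: a preponderance (weight is at least 55).
    (a): 48 (respondent's 23 disregarded) < 55 [not met]
  The petitioner does not carry Stage I.1.
The respondent prevails on this issue.
— Issue II —
Stage II.1 (petitioner, the preponderance of the evidence, weight is at least 52): (c) 52 (respondent's 80 disregarded) ≥ 52 — meets; (d) 52 (respondent's 78 disregarded) ≥ 52 — meets.
  Stage II.1 carried; the burden remains with the petitioner.
Stage II.2 (petitioner, a heightened civil standard, weight is at least 74): (e) 74 (respondent's 40 disregarded) ≥ 74 — meets.
  Stage II.2 carried; the final stage is satisfied.
With every stage satisfied, the petitioner prevails on this issue.
Per-issue: Issue I → respondent; Issue II → petitioner. The petitioner must prevail on at least one issue; overall, the petitioner prevails.

petitioner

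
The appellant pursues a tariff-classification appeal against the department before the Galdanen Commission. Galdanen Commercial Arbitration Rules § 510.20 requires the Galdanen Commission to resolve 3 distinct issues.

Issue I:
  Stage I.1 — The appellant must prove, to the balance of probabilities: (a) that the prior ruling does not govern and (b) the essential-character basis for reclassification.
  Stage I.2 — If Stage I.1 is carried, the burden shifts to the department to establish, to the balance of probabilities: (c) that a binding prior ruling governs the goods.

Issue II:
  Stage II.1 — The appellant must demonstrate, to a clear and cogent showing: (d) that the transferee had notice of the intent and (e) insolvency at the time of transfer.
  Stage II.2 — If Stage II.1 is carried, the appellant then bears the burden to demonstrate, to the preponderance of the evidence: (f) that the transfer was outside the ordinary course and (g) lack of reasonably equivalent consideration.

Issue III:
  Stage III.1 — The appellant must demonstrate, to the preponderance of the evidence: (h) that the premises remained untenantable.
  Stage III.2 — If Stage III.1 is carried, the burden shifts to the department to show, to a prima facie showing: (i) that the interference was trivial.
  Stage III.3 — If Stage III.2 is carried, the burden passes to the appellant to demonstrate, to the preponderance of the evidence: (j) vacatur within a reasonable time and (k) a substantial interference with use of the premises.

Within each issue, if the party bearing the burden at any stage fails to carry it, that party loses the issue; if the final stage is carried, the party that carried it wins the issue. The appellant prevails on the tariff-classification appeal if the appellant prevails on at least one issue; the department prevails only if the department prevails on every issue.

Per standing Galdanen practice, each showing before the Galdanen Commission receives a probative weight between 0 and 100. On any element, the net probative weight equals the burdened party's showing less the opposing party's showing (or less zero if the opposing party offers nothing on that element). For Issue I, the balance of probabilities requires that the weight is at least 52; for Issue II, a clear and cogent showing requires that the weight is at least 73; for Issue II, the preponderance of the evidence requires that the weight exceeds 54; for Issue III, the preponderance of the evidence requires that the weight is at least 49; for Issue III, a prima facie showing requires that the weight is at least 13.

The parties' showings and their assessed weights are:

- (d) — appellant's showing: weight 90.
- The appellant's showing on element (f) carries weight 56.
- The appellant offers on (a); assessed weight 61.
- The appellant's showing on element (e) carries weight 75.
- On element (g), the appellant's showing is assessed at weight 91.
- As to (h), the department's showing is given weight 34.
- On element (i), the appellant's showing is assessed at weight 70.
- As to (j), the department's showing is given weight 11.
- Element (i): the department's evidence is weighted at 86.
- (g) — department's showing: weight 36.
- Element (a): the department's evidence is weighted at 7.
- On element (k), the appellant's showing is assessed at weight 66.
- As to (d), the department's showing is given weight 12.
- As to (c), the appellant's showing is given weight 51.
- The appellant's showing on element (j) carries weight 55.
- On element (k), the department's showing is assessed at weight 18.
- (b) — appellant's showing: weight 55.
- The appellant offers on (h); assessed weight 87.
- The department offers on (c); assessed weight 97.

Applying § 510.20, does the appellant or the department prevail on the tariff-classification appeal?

appellant

— Issue I —
At Stage I.1 the appellant must meet the balance of probabilities (weight is at least 52): on (a) the weight is 61 less the opposing 7 gives net 54, ≥ 52, so (a) meets the standard; on (b) the weight is 55, which does reach 52, so (b) meets the standard.
  Stage I.1 carried; the burden shifts to the department.
At Stage I.2 the department must meet the balance of probabilities (weight is at least 52): on (c) the weight is 97 less the opposing 51 gives net 46, which does not reach 52, so (c) does not meet the standard.
  Stage I.2 not carried; the department fails its burden.
The appellant prevails on this issue.
— Issue II —
Stage II.1 — burden on appellant; standard: a clear and cogent showing (weight is at least 73).
    (d): 90 − 12 = 78 ≥ 73 [met]
    (e): 75 ≥ 73 [met]
  All elements met. The appellant retains the burden for Stage II.2.
Stage II.2 — burden on appellant; standard: the preponderance of the evidence (weight exceeds 54).
    (f): 56 > 54 [met]
    (g): 91 − 36 = 55 > 54 [met]
  The appellant carries the last stage.
With every stage satisfied, the appellant prevails on this issue.
— Issue III —
Stage III.1 (appellant, the preponderance of the evidence, weight is at least 49): (h) net 87−34=53 ≥ 49 — meets.
  Stage III.1 is satisfied; the onus moves to the department.
Stage III.2 (department, a prima facie showing, weight is at least 13): (i) net 86−70=16 ≥ 13 — meets.
  The department carries Stage III.2; the appellant now bears the burden.
Stage III.3 (appellant, the preponderance of the evidence, weight is at least 49): (j) net 55−11=44 < 49 — fails; (k) net 66−18=48 < 49 — fails.
  The appellant does not carry Stage III.3.
The analysis ends at Stage III.3; the department prevails on this issue.
Per-issue: Issue I → appellant; Issue II → appellant; Issue III → department. The appellant must prevail on at least one issue; overall, the appellant prevails.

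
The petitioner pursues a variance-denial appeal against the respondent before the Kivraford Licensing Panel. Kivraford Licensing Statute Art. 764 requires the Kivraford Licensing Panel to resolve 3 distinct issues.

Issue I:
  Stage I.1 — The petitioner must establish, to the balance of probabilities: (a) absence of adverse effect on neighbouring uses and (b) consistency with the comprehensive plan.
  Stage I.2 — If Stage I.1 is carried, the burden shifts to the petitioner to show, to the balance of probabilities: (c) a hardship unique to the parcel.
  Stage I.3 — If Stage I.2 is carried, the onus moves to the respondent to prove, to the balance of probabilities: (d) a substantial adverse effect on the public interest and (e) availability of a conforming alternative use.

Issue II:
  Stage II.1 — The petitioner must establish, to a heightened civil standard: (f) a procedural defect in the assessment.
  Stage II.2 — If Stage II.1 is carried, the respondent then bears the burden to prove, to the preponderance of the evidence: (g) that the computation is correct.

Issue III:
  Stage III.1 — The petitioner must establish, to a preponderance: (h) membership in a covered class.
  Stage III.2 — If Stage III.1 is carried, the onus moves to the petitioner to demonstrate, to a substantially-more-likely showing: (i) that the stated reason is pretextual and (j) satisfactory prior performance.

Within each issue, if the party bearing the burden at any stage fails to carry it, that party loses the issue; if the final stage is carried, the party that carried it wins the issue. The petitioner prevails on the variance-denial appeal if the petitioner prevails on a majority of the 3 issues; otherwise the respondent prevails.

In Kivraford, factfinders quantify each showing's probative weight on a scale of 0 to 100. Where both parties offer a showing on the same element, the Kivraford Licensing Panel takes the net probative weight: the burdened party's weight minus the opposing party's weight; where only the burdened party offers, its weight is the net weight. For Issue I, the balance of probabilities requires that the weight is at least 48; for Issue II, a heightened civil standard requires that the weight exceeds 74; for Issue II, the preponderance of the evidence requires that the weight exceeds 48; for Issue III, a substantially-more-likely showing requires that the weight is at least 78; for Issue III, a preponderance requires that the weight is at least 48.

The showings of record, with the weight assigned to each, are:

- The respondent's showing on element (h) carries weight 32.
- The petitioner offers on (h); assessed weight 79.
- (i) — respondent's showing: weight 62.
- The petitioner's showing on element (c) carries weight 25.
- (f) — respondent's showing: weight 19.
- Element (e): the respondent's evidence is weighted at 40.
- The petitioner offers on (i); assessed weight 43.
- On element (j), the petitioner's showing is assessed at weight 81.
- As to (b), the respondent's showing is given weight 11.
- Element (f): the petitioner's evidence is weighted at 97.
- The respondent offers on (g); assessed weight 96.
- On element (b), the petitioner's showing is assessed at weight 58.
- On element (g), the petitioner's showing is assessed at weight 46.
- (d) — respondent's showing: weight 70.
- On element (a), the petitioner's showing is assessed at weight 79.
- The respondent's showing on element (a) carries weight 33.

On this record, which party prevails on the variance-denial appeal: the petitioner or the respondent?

respondent

— Issue I —
Stage I.1 — burden on petitioner; standard: the balance of probabilities (weight is at least 48).
    (a): 79 − 33 = 46 < 48 [not met]
    (b): 58 − 11 = 47 < 48 [not met]
  Stage I.1 not carried; the petitioner fails its burden.
The analysis ends at Stage I.1; the respondent prevails on this issue.
— Issue II —
At Stage II.1 the petitioner must meet a heightened civil standard (weight exceeds 74): on (f) the weight is 97 less the opposing 19 gives net 78, which does exceed 74, so (f) meets the standard.
  Stage II.1 carried; the burden shifts to the respondent.
At Stage II.2 the respondent must meet the preponderance of the evidence (weight exceeds 48): on (g) the weight is 96 less the opposing 46 gives net 50, which does exceed 48, so (g) meets the standard.
  All elements met at the final stage.
All stages carried — the respondent prevails on this issue.
— Issue III —
At Stage III.1 the petitioner must meet a preponderance (weight is at least 48): on (h) the weight is 79 less the opposing 32 gives net 47, < 48, so (h) does not meet the standard.
  Stage III.1 not carried; the petitioner fails its burden.
The analysis ends at Stage III.1; the respondent prevails on this issue.
Per-issue: Issue I → respondent; Issue II → respondent; Issue III → respondent. The petitioner must prevail on a majority of issues; overall, the respondent prevails.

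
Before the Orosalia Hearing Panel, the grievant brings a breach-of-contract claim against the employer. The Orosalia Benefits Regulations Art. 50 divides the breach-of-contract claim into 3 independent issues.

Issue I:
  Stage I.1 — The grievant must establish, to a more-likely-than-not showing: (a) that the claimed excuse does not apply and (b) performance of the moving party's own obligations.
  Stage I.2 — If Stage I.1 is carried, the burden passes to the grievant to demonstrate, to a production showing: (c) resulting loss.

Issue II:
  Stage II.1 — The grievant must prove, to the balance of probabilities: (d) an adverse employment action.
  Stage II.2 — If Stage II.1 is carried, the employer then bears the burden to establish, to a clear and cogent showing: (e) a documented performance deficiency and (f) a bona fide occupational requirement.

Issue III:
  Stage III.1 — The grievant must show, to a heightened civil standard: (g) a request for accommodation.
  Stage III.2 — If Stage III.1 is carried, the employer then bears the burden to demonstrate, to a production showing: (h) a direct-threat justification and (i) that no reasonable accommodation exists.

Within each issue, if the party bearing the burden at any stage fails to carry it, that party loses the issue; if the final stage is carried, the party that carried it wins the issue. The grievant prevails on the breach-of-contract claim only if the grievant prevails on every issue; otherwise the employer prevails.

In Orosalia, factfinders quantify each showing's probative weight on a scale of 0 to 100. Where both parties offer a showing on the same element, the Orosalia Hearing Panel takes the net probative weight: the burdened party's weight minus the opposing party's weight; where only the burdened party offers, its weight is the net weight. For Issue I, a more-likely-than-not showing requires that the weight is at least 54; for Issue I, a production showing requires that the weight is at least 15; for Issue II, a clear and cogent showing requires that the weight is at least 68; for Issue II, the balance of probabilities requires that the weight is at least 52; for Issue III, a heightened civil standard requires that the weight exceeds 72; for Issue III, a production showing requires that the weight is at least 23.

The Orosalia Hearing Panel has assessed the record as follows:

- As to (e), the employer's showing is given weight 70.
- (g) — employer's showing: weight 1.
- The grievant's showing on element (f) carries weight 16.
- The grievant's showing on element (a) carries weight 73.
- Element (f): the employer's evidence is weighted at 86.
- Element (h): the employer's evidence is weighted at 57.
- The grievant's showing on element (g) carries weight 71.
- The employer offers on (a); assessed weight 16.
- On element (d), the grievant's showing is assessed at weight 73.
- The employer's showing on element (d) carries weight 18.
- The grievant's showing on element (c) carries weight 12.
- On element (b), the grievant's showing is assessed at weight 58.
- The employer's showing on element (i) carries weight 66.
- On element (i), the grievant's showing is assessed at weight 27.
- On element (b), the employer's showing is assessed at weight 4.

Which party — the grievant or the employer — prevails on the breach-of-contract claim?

employer

— Issue I —
Stage I.1 — burden on grievant; standard: a more-likely-than-not showing (weight is at least 54).
    (a): 73 − 16 = 57 ≥ 54 [met]
    (b): 58 − 4 = 54 ≥ 54 [met]
  Stage I.1 carried; the burden remains with the grievant.
Stage I.2 — burden on grievant; standard: a production showing (weight is at least 15).
    (c): 12 < 15 [not met]
  Stage I.2 not carried; the grievant fails its burden.
The employer prevails on this issue.
— Issue II —
Stage II.1 — burden on grievant; standard: the balance of probabilities (weight is at least 52).
    (d): 73 − 18 = 55 ≥ 52 [met]
  All elements met. The burden passes to the employer.
Stage II.2 — burden on employer; standard: a clear and cogent showing (weight is at least 68).
    (e): 70 ≥ 68 [met]
    (f): 86 − 16 = 70 ≥ 68 [met]
  Stage II.2 carried; the final stage is satisfied.
With every stage satisfied, the employer prevails on this issue.
— Issue III —
Stage III.1 (grievant, a heightened civil standard, weight exceeds 72): (g) net 71−1=70 ≤ 72 — fails.
  The grievant does not carry Stage III.1.
So the employer prevails on this issue.
Per-issue: Issue I → employer; Issue II → employer; Issue III → employer. The grievant must prevail on every issue; overall, the employer prevails.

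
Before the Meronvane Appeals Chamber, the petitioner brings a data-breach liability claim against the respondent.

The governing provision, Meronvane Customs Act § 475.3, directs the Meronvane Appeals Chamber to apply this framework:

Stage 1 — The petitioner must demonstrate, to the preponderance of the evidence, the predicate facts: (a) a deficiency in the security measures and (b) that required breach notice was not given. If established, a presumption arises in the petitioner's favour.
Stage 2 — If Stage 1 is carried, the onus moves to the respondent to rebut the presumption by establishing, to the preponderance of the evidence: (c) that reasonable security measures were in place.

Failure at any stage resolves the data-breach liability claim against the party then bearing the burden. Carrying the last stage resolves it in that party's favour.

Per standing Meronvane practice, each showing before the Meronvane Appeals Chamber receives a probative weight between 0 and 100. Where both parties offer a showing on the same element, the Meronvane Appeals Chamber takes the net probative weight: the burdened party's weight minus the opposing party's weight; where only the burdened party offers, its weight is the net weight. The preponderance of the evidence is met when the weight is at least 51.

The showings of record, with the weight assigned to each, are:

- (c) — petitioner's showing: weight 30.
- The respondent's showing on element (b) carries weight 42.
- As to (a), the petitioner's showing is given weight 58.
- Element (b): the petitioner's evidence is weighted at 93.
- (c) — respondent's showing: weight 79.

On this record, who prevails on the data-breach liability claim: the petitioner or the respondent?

petitioner

Stage 1 — burden on petitioner; standard: the preponderance of the evidence (weight is at least 51).
    (a): 58 ≥ 51 [met]
    (b): 93 − 42 = 51 ≥ 51 [met]
  Stage 1 is satisfied; the onus moves to the respondent.
Stage 2 — burden on respondent; standard: the preponderance of the evidence (weight is at least 51).
    (c): 79 − 30 = 49 < 51 [not met]
  Not every element is met, so the respondent fails to carry Stage 2.
The petitioner prevails.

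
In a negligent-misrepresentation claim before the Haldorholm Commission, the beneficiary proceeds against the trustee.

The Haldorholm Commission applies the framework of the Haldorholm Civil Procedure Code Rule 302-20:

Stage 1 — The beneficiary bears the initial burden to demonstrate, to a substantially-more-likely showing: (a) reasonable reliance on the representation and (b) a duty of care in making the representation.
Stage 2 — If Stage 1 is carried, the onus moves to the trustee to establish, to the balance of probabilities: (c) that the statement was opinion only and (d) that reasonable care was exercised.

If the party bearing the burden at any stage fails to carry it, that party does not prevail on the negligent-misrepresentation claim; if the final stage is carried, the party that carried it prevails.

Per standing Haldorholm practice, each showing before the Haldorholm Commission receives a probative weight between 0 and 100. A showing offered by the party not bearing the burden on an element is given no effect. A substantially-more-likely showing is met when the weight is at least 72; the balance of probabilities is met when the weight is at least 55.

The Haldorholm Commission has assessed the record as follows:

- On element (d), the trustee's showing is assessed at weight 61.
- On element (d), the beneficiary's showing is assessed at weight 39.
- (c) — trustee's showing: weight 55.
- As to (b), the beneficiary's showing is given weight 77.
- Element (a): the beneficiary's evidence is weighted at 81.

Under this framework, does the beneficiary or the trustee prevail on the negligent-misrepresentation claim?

trustee

Stage 1 (beneficiary, a substantially-more-likely showing, weight is at least 72): (a) 81 ≥ 72 — meets; (b) 77 ≥ 72 — meets.
  The beneficiary carries Stage 1; the trustee now bears the burden.
Stage 2 (trustee, the balance of probabilities, weight is at least 55): (c) 55 ≥ 55 — meets; (d) 61 (beneficiary's 39 disregarded) ≥ 55 — meets.
  All elements met at the final stage.
With every stage satisfied, the trustee prevails.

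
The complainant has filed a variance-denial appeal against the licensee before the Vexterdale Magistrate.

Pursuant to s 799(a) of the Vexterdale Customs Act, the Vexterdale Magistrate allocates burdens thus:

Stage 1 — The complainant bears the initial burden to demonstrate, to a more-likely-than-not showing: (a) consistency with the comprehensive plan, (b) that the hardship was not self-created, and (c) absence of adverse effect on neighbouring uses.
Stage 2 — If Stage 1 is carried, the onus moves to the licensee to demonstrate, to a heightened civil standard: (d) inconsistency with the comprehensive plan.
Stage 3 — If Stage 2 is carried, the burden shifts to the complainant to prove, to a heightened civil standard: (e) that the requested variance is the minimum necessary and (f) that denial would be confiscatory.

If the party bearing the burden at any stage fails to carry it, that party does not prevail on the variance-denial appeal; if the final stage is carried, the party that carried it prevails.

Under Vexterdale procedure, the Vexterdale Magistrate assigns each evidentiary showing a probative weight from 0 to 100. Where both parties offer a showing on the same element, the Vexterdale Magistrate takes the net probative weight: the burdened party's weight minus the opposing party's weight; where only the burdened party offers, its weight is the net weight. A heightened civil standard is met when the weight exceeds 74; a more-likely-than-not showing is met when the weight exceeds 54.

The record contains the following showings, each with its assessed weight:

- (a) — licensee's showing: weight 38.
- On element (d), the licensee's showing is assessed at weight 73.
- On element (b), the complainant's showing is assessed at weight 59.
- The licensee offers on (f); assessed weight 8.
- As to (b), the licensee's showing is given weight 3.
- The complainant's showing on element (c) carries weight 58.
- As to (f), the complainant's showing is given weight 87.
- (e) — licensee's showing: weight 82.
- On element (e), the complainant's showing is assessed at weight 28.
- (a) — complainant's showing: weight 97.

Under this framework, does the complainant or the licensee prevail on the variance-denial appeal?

Stage 1 — burden on complainant; standard: a more-likely-than-not showing (weight exceeds 54).
    (a): 97 − 38 = 59 > 54 [met]
    (b): 59 − 3 = 56 > 54 [met]
    (c): 58 > 54 [met]
  All elements met. The burden passes to the licensee.
Stage 2 — burden on licensee; standard: a heightened civil standard (weight exceeds 74).
    (d): 73 ≤ 74 [not met]
  Not every element is met, so the licensee fails to carry Stage 2.
So the complainant prevails.

complainant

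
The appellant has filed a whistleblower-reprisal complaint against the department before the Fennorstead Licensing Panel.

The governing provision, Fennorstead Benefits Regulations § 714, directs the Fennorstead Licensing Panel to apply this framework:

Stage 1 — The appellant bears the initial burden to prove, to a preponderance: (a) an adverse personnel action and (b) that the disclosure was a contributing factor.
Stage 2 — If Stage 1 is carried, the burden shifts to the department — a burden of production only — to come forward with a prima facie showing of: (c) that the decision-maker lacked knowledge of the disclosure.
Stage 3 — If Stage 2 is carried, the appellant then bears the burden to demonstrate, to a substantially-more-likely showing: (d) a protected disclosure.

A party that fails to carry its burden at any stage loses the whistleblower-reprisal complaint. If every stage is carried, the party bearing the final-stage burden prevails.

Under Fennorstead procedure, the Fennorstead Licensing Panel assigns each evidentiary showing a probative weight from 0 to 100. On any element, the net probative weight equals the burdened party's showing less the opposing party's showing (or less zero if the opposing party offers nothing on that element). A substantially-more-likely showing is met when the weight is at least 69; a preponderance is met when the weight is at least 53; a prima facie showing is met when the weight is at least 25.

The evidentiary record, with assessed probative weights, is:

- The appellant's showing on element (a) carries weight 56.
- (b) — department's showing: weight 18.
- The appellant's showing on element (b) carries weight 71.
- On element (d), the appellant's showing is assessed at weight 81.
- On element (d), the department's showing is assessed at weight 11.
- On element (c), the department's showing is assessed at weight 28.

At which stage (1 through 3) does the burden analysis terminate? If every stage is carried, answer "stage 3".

stage 3

Stage 1 — burden on appellant; standard: a preponderance (weight is at least 53).
    (a): 56 ≥ 53 [met]
    (b): 71 − 18 = 53 ≥ 53 [met]
  All elements met. The burden passes to the department.
Stage 2 — burden on department; standard: a prima facie showing (weight is at least 25).
    (c): 28 ≥ 25 [met]
  The department carries Stage 2; the appellant now bears the burden.
Stage 3 — burden on appellant; standard: a substantially-more-likely showing (weight is at least 69).
    (d): 81 − 11 = 70 ≥ 69 [met]
  All elements met at the final stage.
Every stage carried; the appellant prevails.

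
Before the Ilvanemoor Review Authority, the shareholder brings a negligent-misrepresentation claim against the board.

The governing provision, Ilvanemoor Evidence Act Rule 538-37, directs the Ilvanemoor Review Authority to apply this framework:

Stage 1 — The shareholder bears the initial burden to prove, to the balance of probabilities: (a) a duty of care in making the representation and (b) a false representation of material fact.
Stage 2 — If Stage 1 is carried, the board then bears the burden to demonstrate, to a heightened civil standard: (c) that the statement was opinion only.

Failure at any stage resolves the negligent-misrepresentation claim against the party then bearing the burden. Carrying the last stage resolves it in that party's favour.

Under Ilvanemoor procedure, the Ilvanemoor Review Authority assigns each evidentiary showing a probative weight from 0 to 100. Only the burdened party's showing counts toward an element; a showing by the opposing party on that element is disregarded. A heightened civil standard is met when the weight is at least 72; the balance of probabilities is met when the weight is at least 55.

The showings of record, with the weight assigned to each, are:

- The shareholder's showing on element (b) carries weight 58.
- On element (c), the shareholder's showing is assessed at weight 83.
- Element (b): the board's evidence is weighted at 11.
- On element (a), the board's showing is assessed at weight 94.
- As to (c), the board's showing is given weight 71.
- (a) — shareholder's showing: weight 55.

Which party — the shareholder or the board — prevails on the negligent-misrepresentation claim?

shareholder

Stage 1 — burden on shareholder; standard: the balance of probabilities (weight is at least 55).
    (a): 55 (board's 94 disregarded) ≥ 55 [met]
    (b): 58 (board's 11 disregarded) ≥ 55 [met]
  Stage 1 carried; the burden shifts to the board.
Stage 2 — burden on board; standard: a heightened civil standard (weight is at least 72).
    (c): 71 (shareholder's 83 disregarded) < 72 [not met]
  The board does not carry Stage 2.
So the shareholder prevails.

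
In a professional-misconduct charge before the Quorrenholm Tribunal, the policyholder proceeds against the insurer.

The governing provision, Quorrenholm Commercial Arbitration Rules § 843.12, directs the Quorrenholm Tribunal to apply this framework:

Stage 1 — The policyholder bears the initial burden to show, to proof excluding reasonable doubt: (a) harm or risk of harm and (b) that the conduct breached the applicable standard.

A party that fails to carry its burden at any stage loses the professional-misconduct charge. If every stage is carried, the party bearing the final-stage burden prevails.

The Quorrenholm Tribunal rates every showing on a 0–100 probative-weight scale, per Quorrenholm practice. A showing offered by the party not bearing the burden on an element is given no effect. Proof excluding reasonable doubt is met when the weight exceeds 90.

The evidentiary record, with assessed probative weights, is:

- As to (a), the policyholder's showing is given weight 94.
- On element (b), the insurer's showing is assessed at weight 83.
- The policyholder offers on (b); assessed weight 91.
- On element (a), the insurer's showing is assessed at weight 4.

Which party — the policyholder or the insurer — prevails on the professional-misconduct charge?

Stage 1 — burden on policyholder; standard: proof excluding reasonable doubt (weight exceeds 90).
    (a): 94 (insurer's 4 disregarded) > 90 [met]
    (b): 91 (insurer's 83 disregarded) > 90 [met]
  The policyholder carries the last stage.
Every stage carried; the policyholder prevails.

policyholder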